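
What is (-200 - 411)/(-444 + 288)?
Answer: 47/12 ≈ 3.9167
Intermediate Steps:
(-200 - 411)/(-444 + 288) = -611/(-156) = -611*(-1/156) = 47/12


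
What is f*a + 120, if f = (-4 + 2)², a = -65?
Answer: -140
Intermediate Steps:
f = 4 (f = (-2)² = 4)
f*a + 120 = 4*(-65) + 120 = -260 + 120 = -140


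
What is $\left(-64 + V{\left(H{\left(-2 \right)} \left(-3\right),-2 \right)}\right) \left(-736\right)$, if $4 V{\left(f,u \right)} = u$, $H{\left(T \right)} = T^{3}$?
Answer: $47472$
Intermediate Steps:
$V{\left(f,u \right)} = \frac{u}{4}$
$\left(-64 + V{\left(H{\left(-2 \right)} \left(-3\right),-2 \right)}\right) \left(-736\right) = \left(-64 + \frac{1}{4} \left(-2\right)\right) \left(-736\right) = \left(-64 - \frac{1}{2}\right) \left(-736\right) = \left(- \frac{129}{2}\right) \left(-736\right) = 47472$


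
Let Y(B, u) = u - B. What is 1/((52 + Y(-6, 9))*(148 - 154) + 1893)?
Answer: 1/1491 ≈ 0.00067069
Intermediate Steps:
1/((52 + Y(-6, 9))*(148 - 154) + 1893) = 1/((52 + (9 - 1*(-6)))*(148 - 154) + 1893) = 1/((52 + (9 + 6))*(-6) + 1893) = 1/((52 + 15)*(-6) + 1893) = 1/(67*(-6) + 1893) = 1/(-402 + 1893) = 1/1491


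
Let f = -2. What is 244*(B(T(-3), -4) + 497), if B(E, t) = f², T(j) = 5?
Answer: 122244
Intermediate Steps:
B(E, t) = 4 (B(E, t) = (-2)² = 4)
244*(B(T(-3), -4) + 497) = 244*(4 + 497) = 244*501 = 122244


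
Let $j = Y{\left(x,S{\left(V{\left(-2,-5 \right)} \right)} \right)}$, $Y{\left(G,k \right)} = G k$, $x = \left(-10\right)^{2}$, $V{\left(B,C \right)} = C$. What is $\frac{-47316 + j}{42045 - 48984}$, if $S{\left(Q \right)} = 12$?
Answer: $\frac{1708}{257} \approx 6.6459$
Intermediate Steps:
$x = 100$
$j = 1200$ ($j = 100 \cdot 12 = 1200$)
$\frac{-47316 + j}{42045 - 48984} = \frac{-47316 + 1200}{42045 - 48984} = - \frac{46116}{-6939} = \left(-46116\right) \left(- \frac{1}{6939}\right) = \frac{1708}{257}$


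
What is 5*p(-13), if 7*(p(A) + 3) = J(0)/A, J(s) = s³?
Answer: -15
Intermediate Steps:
p(A) = -3 (p(A) = -3 + (0³/A)/7 = -3 + (0/A)/7 = -3 + (⅐)*0 = -3 + 0 = -3)
5*p(-13) = 5*(-3) = -15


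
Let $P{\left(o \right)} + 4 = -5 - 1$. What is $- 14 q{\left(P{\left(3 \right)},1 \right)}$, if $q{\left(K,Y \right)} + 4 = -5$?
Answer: $126$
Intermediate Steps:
$P{\left(o \right)} = -10$ ($P{\left(o \right)} = -4 - 6 = -10$)
$q{\left(K,Y \right)} = -9$ ($q{\left(K,Y \right)} = -4 - 5 = -9$)
$- 14 q{\left(P{\left(3 \right)},1 \right)} = \left(-14\right) \left(-9\right) = 126$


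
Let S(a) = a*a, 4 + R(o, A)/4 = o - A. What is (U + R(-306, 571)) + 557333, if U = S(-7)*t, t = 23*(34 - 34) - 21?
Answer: 552780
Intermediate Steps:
t = -21 (t = 23*0 - 21 = 0 - 21 = -21)
R(o, A) = -16 - 4*A + 4*o (R(o, A) = -16 + 4*(o - A) = -16 + (-4*A + 4*o) = -16 - 4*A + 4*o)
S(a) = a**2
U = -1029 (U = (-7)**2*(-21) = 49*(-21) = -1029)
(U + R(-306, 571)) + 557333 = (-1029 + (-16 - 4*571 + 4*(-306))) + 557333 = (-1029 + (-16 - 2284 - 1224)) + 557333 = (-1029 - 3524) + 557333 = -4553 + 557333 = 552780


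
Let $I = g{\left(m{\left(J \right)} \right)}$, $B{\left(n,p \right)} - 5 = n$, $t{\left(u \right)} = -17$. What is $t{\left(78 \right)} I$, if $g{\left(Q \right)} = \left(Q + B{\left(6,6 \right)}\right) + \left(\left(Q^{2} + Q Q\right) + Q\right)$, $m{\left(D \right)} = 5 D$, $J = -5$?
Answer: $-20587$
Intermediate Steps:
$B{\left(n,p \right)} = 5 + n$
$g{\left(Q \right)} = 11 + 2 Q + 2 Q^{2}$ ($g{\left(Q \right)} = \left(Q + \left(5 + 6\right)\right) + \left(\left(Q^{2} + Q Q\right) + Q\right) = \left(Q + 11\right) + \left(\left(Q^{2} + Q^{2}\right) + Q\right) = \left(11 + Q\right) + \left(2 Q^{2} + Q\right) = \left(11 + Q\right) + \left(Q + 2 Q^{2}\right) = 11 + 2 Q + 2 Q^{2}$)
$I = 1211$ ($I = 11 + 2 \cdot 5 \left(-5\right) + 2 \left(5 \left(-5\right)\right)^{2} = 11 + 2 \left(-25\right) + 2 \left(-25\right)^{2} = 11 - 50 + 2 \cdot 625 = 11 - 50 + 1250 = 1211$)
$t{\left(78 \right)} I = \left(-17\right) 1211 = -20587$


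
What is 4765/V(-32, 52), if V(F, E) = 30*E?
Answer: 953/312 ≈ 3.0545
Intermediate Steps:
4765/V(-32, 52) = 4765/((30*52)) = 4765/1560 = 4765*(1/1560) = 953/312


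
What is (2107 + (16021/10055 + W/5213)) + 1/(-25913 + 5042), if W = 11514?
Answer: 2309194712898293/1093989258765 ≈ 2110.8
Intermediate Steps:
(2107 + (16021/10055 + W/5213)) + 1/(-25913 + 5042) = (2107 + (16021/10055 + 11514/5213)) + 1/(-25913 + 5042) = (2107 + (16021*(1/10055) + 11514*(1/5213))) + 1/(-20871) = (2107 + (16021/10055 + 11514/5213)) - 1/20871 = (2107 + 199290743/52416715) - 1/20871 = 110641309248/52416715 - 1/20871 = 2309194712898293/1093989258765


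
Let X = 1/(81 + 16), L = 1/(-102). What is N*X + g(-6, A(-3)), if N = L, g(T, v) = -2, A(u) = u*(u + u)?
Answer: -19789/9894 ≈ -2.0001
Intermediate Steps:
L = -1/102 ≈ -0.0098039
A(u) = 2*u² (A(u) = u*(2*u) = 2*u²)
N = -1/102 ≈ -0.0098039
X = 1/97 ≈ 0.010309
N*X + g(-6, A(-3)) = -1/102*1/97 - 2 = -1/9894 - 2 = -19789/9894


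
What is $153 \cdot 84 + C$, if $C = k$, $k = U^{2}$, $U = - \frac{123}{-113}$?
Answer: $\frac{164122317}{12769} \approx 12853.0$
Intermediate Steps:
$U = \frac{123}{113}$ ($U = \left(-123\right) \left(- \frac{1}{113}\right) = \frac{123}{113} \approx 1.0885$)
$k = \frac{15129}{12769}$ ($k = \left(\frac{123}{113}\right)^{2} = \frac{15129}{12769} \approx 1.1848$)
$C = \frac{15129}{12769} \approx 1.1848$
$153 \cdot 84 + C = 153 \cdot 84 + \frac{15129}{12769} = 12852 + \frac{15129}{12769} = \frac{164122317}{12769}$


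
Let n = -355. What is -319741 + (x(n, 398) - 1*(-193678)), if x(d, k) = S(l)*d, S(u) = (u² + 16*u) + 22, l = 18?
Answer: -351133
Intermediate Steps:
S(u) = 22 + u² + 16*u
x(d, k) = 634*d (x(d, k) = (22 + 18² + 16*18)*d = (22 + 324 + 288)*d = 634*d)
-319741 + (x(n, 398) - 1*(-193678)) = -319741 + (634*(-355) - 1*(-193678)) = -319741 + (-225070 + 193678) = -319741 - 31392 = -351133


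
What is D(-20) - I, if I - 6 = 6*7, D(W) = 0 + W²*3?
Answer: 1152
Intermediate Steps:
D(W) = 3*W² (D(W) = 0 + 3*W² = 3*W²)
I = 48 (I = 6 + 6*7 = 6 + 42 = 48)
D(-20) - I = 3*(-20)² - 1*48 = 3*400 - 48 = 1200 - 48 = 1152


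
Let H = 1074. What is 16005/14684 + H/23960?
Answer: 24953151/21989290 ≈ 1.1348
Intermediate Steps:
16005/14684 + H/23960 = 16005/14684 + 1074/23960 = 16005*(1/14684) + 1074*(1/23960) = 16005/14684 + 537/11980 = 24953151/21989290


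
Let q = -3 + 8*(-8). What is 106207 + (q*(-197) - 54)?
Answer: 119352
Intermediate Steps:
q = -67 (q = -3 - 64 = -67)
106207 + (q*(-197) - 54) = 106207 + (-67*(-197) - 54) = 106207 + (13199 - 54) = 106207 + 13145 = 119352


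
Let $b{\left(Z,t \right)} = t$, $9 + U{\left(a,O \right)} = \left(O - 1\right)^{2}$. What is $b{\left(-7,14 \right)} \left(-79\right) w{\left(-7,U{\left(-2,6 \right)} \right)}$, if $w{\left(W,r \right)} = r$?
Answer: $-17696$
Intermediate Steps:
$U{\left(a,O \right)} = -9 + \left(-1 + O\right)^{2}$ ($U{\left(a,O \right)} = -9 + \left(O - 1\right)^{2} = -9 + \left(-1 + O\right)^{2}$)
$b{\left(-7,14 \right)} \left(-79\right) w{\left(-7,U{\left(-2,6 \right)} \right)} = 14 \left(-79\right) \left(-9 + \left(-1 + 6\right)^{2}\right) = - 1106 \left(-9 + 5^{2}\right) = - 1106 \left(-9 + 25\right) = \left(-1106\right) 16 = -17696$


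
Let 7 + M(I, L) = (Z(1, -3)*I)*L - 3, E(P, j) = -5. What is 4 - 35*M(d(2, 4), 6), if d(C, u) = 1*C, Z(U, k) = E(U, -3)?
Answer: 2454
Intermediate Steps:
Z(U, k) = -5
d(C, u) = C
M(I, L) = -10 - 5*I*L (M(I, L) = -7 + ((-5*I)*L - 3) = -7 + (-5*I*L - 3) = -7 + (-3 - 5*I*L) = -10 - 5*I*L)
4 - 35*M(d(2, 4), 6) = 4 - 35*(-10 - 5*2*6) = 4 - 35*(-10 - 60) = 4 - 35*(-70) = 4 + 2450 = 2454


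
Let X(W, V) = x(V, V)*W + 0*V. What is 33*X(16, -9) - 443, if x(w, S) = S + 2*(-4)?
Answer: -9419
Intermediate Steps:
x(w, S) = -8 + S (x(w, S) = S - 8 = -8 + S)
X(W, V) = W*(-8 + V) (X(W, V) = (-8 + V)*W + 0*V = W*(-8 + V) + 0 = W*(-8 + V))
33*X(16, -9) - 443 = 33*(16*(-8 - 9)) - 443 = 33*(16*(-17)) - 443 = 33*(-272) - 443 = -8976 - 443 = -9419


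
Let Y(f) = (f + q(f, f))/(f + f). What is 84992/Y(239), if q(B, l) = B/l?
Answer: 2539136/15 ≈ 1.6928e+5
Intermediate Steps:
Y(f) = (1 + f)/(2*f) (Y(f) = (f + f/f)/(f + f) = (f + 1)/((2*f)) = (1 + f)*(1/(2*f)) = (1 + f)/(2*f))
84992/Y(239) = 84992/(((1/2)*(1 + 239)/239)) = 84992/(((1/2)*(1/239)*240)) = 84992/(120/239) = 84992*(239/120) = 2539136/15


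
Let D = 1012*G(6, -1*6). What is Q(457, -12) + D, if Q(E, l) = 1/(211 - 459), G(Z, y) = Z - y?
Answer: 3011711/248 ≈ 12144.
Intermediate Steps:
D = 12144 (D = 1012*(6 - (-1)*6) = 1012*(6 - 1*(-6)) = 1012*(6 + 6) = 1012*12 = 12144)
Q(E, l) = -1/248 (Q(E, l) = 1/(-248) = -1/248)
Q(457, -12) + D = -1/248 + 12144 = 3011711/248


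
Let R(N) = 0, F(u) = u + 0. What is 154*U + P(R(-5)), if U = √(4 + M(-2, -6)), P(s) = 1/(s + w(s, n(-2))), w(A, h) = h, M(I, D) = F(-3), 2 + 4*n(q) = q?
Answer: 153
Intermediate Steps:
n(q) = -½ + q/4
F(u) = u
M(I, D) = -3
P(s) = 1/(-1 + s) (P(s) = 1/(s + (-½ + (¼)*(-2))) = 1/(s + (-½ - ½)) = 1/(s - 1) = 1/(-1 + s))
U = 1 (U = √(4 - 3) = √1 = 1)
154*U + P(R(-5)) = 154*1 + 1/(-1 + 0) = 154 + 1/(-1) = 154 - 1 = 153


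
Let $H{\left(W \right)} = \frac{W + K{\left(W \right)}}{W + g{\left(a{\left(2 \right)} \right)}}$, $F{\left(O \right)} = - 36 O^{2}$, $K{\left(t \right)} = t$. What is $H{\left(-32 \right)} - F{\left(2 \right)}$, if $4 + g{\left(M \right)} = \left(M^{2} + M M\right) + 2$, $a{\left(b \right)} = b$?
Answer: $\frac{1904}{13} \approx 146.46$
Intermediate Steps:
$g{\left(M \right)} = -2 + 2 M^{2}$ ($g{\left(M \right)} = -4 + \left(\left(M^{2} + M M\right) + 2\right) = -4 + \left(\left(M^{2} + M^{2}\right) + 2\right) = -4 + \left(2 M^{2} + 2\right) = -4 + \left(2 + 2 M^{2}\right) = -2 + 2 M^{2}$)
$H{\left(W \right)} = \frac{2 W}{6 + W}$ ($H{\left(W \right)} = \frac{W + W}{W - \left(2 - 2 \cdot 2^{2}\right)} = \frac{2 W}{W + \left(-2 + 2 \cdot 4\right)} = \frac{2 W}{W + \left(-2 + 8\right)} = \frac{2 W}{W + 6} = \frac{2 W}{6 + W}$)
$H{\left(-32 \right)} - F{\left(2 \right)} = 2 \left(-32\right) \frac{1}{6 - 32} - - 36 \cdot 2^{2} = 2 \left(-32\right) \frac{1}{-26} - \left(-36\right) 4 = 2 \left(-32\right) \left(- \frac{1}{26}\right) - -144 = \frac{32}{13} + 144 = \frac{1904}{13}$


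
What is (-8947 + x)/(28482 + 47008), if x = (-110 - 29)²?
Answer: 5187/37745 ≈ 0.13742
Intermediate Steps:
x = 19321 (x = (-139)² = 19321)
(-8947 + x)/(28482 + 47008) = (-8947 + 19321)/(28482 + 47008) = 10374/75490 = 10374*(1/75490) = 5187/37745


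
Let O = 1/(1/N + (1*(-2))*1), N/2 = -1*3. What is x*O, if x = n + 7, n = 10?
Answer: -102/13 ≈ -7.8462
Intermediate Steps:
x = 17 (x = 10 + 7 = 17)
N = -6 (N = 2*(-1*3) = 2*(-3) = -6)
O = -6/13 (O = 1/(1/(-6) + (1*(-2))*1) = 1/(-⅙ - 2*1) = 1/(-⅙ - 2) = 1/(-13/6) = -6/13 ≈ -0.46154)
x*O = 17*(-6/13) = -102/13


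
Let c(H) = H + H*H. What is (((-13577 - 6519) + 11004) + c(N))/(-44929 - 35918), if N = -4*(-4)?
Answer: 980/8983 ≈ 0.10909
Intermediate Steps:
N = 16
c(H) = H + H²
(((-13577 - 6519) + 11004) + c(N))/(-44929 - 35918) = (((-13577 - 6519) + 11004) + 16*(1 + 16))/(-44929 - 35918) = ((-20096 + 11004) + 16*17)/(-80847) = (-9092 + 272)*(-1/80847) = -8820*(-1/80847) = 980/8983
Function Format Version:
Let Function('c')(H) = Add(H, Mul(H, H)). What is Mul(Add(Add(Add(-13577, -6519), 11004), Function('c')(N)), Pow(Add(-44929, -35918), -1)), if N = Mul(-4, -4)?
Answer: Rational(980, 8983) ≈ 0.10909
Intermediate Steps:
N = 16
Function('c')(H) = Add(H, Pow(H, 2))
Mul(Add(Add(Add(-13577, -6519), 11004), Function('c')(N)), Pow(Add(-44929, -35918), -1)) = Mul(Add(Add(Add(-13577, -6519), 11004), Mul(16, Add(1, 16))), Pow(Add(-44929, -35918), -1)) = Mul(Add(Add(-20096, 11004), Mul(16, 17)), Pow(-80847, -1)) = Mul(Add(-9092, 272), Rational(-1, 80847)) = Mul(-8820, Rational(-1, 80847)) = Rational(980, 8983)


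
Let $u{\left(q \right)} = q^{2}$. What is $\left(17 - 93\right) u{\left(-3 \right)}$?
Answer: $-684$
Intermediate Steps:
$\left(17 - 93\right) u{\left(-3 \right)} = \left(17 - 93\right) \left(-3\right)^{2} = \left(17 - 93\right) 9 = \left(-76\right) 9 = -684$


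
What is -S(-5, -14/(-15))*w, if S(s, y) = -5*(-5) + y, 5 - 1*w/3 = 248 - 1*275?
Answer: -12448/5 ≈ -2489.6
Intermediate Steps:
w = 96 (w = 15 - 3*(248 - 1*275) = 15 - 3*(248 - 275) = 15 - 3*(-27) = 15 + 81 = 96)
S(s, y) = 25 + y
-S(-5, -14/(-15))*w = -(25 - 14/(-15))*96 = -(25 - 14*(-1/15))*96 = -(25 + 14/15)*96 = -389*96/15 = -1*12448/5 = -12448/5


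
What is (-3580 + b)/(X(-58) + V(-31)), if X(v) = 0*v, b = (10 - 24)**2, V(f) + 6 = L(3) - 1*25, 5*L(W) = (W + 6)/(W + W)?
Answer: 33840/307 ≈ 110.23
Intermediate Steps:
L(W) = (6 + W)/(10*W) (L(W) = ((W + 6)/(W + W))/5 = ((6 + W)/((2*W)))/5 = ((6 + W)*(1/(2*W)))/5 = ((6 + W)/(2*W))/5 = (6 + W)/(10*W))
V(f) = -307/10 (V(f) = -6 + ((1/10)*(6 + 3)/3 - 1*25) = -6 + ((1/10)*(1/3)*9 - 25) = -6 + (3/10 - 25) = -6 - 247/10 = -307/10)
b = 196 (b = (-14)**2 = 196)
X(v) = 0
(-3580 + b)/(X(-58) + V(-31)) = (-3580 + 196)/(0 - 307/10) = -3384/(-307/10) = -3384*(-10/307) = 33840/307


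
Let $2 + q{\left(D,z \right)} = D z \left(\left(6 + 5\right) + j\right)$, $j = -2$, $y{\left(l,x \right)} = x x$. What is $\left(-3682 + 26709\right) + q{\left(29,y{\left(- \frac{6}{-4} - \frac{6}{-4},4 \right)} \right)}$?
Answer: $27201$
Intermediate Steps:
$y{\left(l,x \right)} = x^{2}$
$q{\left(D,z \right)} = -2 + 9 D z$ ($q{\left(D,z \right)} = -2 + D z \left(\left(6 + 5\right) - 2\right) = -2 + D z \left(11 - 2\right) = -2 + D z 9 = -2 + 9 D z$)
$\left(-3682 + 26709\right) + q{\left(29,y{\left(- \frac{6}{-4} - \frac{6}{-4},4 \right)} \right)} = \left(-3682 + 26709\right) - \left(2 - 261 \cdot 4^{2}\right) = 23027 - \left(2 - 4176\right) = 23027 + \left(-2 + 4176\right) = 23027 + 4174 = 27201$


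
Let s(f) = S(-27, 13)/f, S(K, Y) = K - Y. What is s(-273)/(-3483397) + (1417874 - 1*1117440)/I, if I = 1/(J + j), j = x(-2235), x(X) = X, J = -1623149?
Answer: -464376977909661297976/950967381 ≈ -4.8832e+11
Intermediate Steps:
j = -2235
s(f) = -40/f (s(f) = (-27 - 1*13)/f = (-27 - 13)/f = -40/f)
I = -1/1625384 (I = 1/(-1623149 - 2235) = 1/(-1625384) = -1/1625384 ≈ -6.1524e-7)
s(-273)/(-3483397) + (1417874 - 1*1117440)/I = -40/(-273)/(-3483397) + (1417874 - 1*1117440)/(-1/1625384) = -40*(-1/273)*(-1/3483397) + (1417874 - 1117440)*(-1625384) = (40/273)*(-1/3483397) + 300434*(-1625384) = -40/950967381 - 488320616656 = -464376977909661297976/950967381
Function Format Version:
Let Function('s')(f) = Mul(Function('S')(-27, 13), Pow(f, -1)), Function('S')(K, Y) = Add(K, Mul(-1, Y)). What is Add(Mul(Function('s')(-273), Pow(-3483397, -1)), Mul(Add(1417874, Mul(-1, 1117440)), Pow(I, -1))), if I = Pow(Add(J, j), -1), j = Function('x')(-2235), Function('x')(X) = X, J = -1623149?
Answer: Rational(-464376977909661297976, 950967381) ≈ -4.8832e+11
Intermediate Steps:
j = -2235
Function('s')(f) = Mul(-40, Pow(f, -1)) (Function('s')(f) = Mul(Add(-27, Mul(-1, 13)), Pow(f, -1)) = Mul(Add(-27, -13), Pow(f, -1)) = Mul(-40, Pow(f, -1)))
I = Rational(-1, 1625384) (I = Pow(Add(-1623149, -2235), -1) = Pow(-1625384, -1) = Rational(-1, 1625384) ≈ -6.1524e-7)
Add(Mul(Function('s')(-273), Pow(-3483397, -1)), Mul(Add(1417874, Mul(-1, 1117440)), Pow(I, -1))) = Add(Mul(Mul(-40, Pow(-273, -1)), Pow(-3483397, -1)), Mul(Add(1417874, Mul(-1, 1117440)), Pow(Rational(-1, 1625384), -1))) = Add(Mul(Mul(-40, Rational(-1, 273)), Rational(-1, 3483397)), Mul(Add(1417874, -1117440), -1625384)) = Add(Mul(Rational(40, 273), Rational(-1, 3483397)), Mul(300434, -1625384)) = Add(Rational(-40, 950967381), -488320616656) = Rational(-464376977909661297976, 950967381)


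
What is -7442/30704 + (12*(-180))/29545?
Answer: -1506287/4774472 ≈ -0.31549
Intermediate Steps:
-7442/30704 + (12*(-180))/29545 = -7442*1/30704 - 2160*1/29545 = -3721/15352 - 432/5909 = -1506287/4774472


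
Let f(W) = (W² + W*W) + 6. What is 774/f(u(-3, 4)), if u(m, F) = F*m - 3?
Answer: 129/76 ≈ 1.6974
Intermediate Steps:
u(m, F) = -3 + F*m
f(W) = 6 + 2*W² (f(W) = (W² + W²) + 6 = 2*W² + 6 = 6 + 2*W²)
774/f(u(-3, 4)) = 774/(6 + 2*(-3 + 4*(-3))²) = 774/(6 + 2*(-3 - 12)²) = 774/(6 + 2*(-15)²) = 774/(6 + 2*225) = 774/(6 + 450) = 774/456 = 774*(1/456) = 129/76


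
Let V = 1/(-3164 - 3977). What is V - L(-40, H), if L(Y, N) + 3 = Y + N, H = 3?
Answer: 285639/7141 ≈ 40.000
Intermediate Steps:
L(Y, N) = -3 + N + Y (L(Y, N) = -3 + (Y + N) = -3 + (N + Y) = -3 + N + Y)
V = -1/7141 (V = 1/(-7141) = -1/7141 ≈ -0.00014004)
V - L(-40, H) = -1/7141 - (-3 + 3 - 40) = -1/7141 - 1*(-40) = -1/7141 + 40 = 285639/7141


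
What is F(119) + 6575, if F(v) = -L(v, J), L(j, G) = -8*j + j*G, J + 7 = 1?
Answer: 8241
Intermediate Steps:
J = -6 (J = -7 + 1 = -6)
L(j, G) = -8*j + G*j
F(v) = 14*v (F(v) = -v*(-8 - 6) = -v*(-14) = -(-14)*v = 14*v)
F(119) + 6575 = 14*119 + 6575 = 1666 + 6575 = 8241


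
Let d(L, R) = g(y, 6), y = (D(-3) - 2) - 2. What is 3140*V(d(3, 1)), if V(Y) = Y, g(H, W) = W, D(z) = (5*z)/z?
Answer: 18840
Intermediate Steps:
D(z) = 5
y = 1 (y = (5 - 2) - 2 = 3 - 2 = 1)
d(L, R) = 6
3140*V(d(3, 1)) = 3140*6 = 18840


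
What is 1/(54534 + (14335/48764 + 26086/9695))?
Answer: 472766980/25783285522849 ≈ 1.8336e-5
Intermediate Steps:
1/(54534 + (14335/48764 + 26086/9695)) = 1/(54534 + 1411035529/472766980) = 1/(25783285522849/472766980) = 472766980/25783285522849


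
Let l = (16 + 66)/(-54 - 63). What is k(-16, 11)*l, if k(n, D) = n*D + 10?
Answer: 13612/117 ≈ 116.34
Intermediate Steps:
l = -82/117 (l = 82/(-117) = 82*(-1/117) = -82/117 ≈ -0.70085)
k(n, D) = 10 + D*n (k(n, D) = D*n + 10 = 10 + D*n)
k(-16, 11)*l = (10 + 11*(-16))*(-82/117) = (10 - 176)*(-82/117) = -166*(-82/117) = 13612/117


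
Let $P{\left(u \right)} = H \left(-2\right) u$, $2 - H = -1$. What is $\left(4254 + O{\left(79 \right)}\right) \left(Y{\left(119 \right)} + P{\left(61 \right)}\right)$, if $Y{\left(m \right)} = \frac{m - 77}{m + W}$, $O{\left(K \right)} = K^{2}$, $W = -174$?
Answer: $- \frac{42341028}{11} \approx -3.8492 \cdot 10^{6}$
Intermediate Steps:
$H = 3$ ($H = 2 - -1 = 2 + 1 = 3$)
$P{\left(u \right)} = - 6 u$ ($P{\left(u \right)} = 3 \left(-2\right) u = - 6 u$)
$Y{\left(m \right)} = \frac{-77 + m}{-174 + m}$ ($Y{\left(m \right)} = \frac{m - 77}{m - 174} = \frac{-77 + m}{-174 + m}$)
$\left(4254 + O{\left(79 \right)}\right) \left(Y{\left(119 \right)} + P{\left(61 \right)}\right) = \left(4254 + 79^{2}\right) \left(\frac{-77 + 119}{-174 + 119} - 366\right) = \left(4254 + 6241\right) \left(\frac{1}{-55} \cdot 42 - 366\right) = 10495 \left(\left(- \frac{1}{55}\right) 42 - 366\right) = 10495 \left(- \frac{42}{55} - 366\right) = 10495 \left(- \frac{20172}{55}\right) = - \frac{42341028}{11}$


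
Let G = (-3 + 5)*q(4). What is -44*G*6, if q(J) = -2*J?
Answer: 4224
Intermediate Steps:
G = -16 (G = (-3 + 5)*(-2*4) = 2*(-8) = -16)
-44*G*6 = -44*(-16)*6 = 704*6 = 4224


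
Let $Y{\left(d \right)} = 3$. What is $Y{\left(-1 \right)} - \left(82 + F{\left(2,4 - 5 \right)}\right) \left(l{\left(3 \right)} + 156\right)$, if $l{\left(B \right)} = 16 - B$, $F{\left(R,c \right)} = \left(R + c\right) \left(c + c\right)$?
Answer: $-13517$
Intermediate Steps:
$F{\left(R,c \right)} = 2 c \left(R + c\right)$ ($F{\left(R,c \right)} = \left(R + c\right) 2 c = 2 c \left(R + c\right)$)
$Y{\left(-1 \right)} - \left(82 + F{\left(2,4 - 5 \right)}\right) \left(l{\left(3 \right)} + 156\right) = 3 - \left(82 + 2 \left(4 - 5\right) \left(2 + \left(4 - 5\right)\right)\right) \left(\left(16 - 3\right) + 156\right) = 3 - \left(82 + 2 \left(-1\right) \left(2 - 1\right)\right) \left(13 + 156\right) = 3 - \left(82 + 2 \left(-1\right) 1\right) 169 = 3 - \left(82 - 2\right) 169 = 3 - 80 \cdot 169 = 3 - 13520 = -13517$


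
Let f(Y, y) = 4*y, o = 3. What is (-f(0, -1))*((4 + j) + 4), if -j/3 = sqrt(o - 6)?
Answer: 32 - 12*I*sqrt(3) ≈ 32.0 - 20.785*I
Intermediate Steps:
j = -3*I*sqrt(3) (j = -3*sqrt(3 - 6) = -3*I*sqrt(3) ≈ -5.1962*I)
(-f(0, -1))*((4 + j) + 4) = (-4*(-1))*((4 - 3*I*sqrt(3)) + 4) = (-1*(-4))*(8 - 3*I*sqrt(3)) = 4*(8 - 3*I*sqrt(3)) = 32 - 12*I*sqrt(3)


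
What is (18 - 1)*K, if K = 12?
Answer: 204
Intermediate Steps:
(18 - 1)*K = (18 - 1)*12 = 17*12 = 204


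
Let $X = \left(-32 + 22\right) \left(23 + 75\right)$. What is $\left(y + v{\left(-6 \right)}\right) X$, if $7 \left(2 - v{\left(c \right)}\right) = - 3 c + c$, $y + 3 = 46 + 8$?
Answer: $-50260$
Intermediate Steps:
$X = -980$ ($X = \left(-10\right) 98 = -980$)
$y = 51$ ($y = -3 + \left(46 + 8\right) = -3 + 54 = 51$)
$v{\left(c \right)} = 2 + \frac{2 c}{7}$ ($v{\left(c \right)} = 2 - \frac{- 3 c + c}{7} = 2 - \frac{\left(-2\right) c}{7} = 2 + \frac{2 c}{7}$)
$\left(y + v{\left(-6 \right)}\right) X = \left(51 + \left(2 + \frac{2}{7} \left(-6\right)\right)\right) \left(-980\right) = \left(51 + \left(2 - \frac{12}{7}\right)\right) \left(-980\right) = \left(51 + \frac{2}{7}\right) \left(-980\right) = \frac{359}{7} \left(-980\right) = -50260$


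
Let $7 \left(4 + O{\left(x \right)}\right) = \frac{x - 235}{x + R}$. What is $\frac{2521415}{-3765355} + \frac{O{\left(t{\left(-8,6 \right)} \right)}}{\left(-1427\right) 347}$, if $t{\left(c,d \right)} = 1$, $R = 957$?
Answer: $- \frac{837251712199372}{1250325029138647} \approx -0.66963$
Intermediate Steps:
$O{\left(x \right)} = -4 + \frac{-235 + x}{7 \left(957 + x\right)}$ ($O{\left(x \right)} = -4 + \frac{\left(x - 235\right) \frac{1}{x + 957}}{7} = -4 + \frac{\left(-235 + x\right) \frac{1}{957 + x}}{7} = -4 + \frac{\frac{1}{957 + x} \left(-235 + x\right)}{7} = -4 + \frac{-235 + x}{7 \left(957 + x\right)}$)
$\frac{2521415}{-3765355} + \frac{O{\left(t{\left(-8,6 \right)} \right)}}{\left(-1427\right) 347} = \frac{2521415}{-3765355} + \frac{\frac{1}{7} \frac{1}{957 + 1} \left(-27031 - 27\right)}{\left(-1427\right) 347} = 2521415 \left(- \frac{1}{3765355}\right) + \frac{\frac{1}{7} \cdot \frac{1}{958} \left(-27031 - 27\right)}{-495169} = - \frac{504283}{753071} + \frac{1}{7} \cdot \frac{1}{958} \left(-27058\right) \left(- \frac{1}{495169}\right) = - \frac{504283}{753071} - - \frac{13529}{1660301657} = - \frac{504283}{753071} + \frac{13529}{1660301657} = - \frac{837251712199372}{1250325029138647}$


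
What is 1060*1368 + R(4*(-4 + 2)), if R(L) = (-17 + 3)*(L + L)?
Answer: 1450304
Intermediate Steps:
R(L) = -28*L
1060*1368 + R(4*(-4 + 2)) = 1060*1368 - 112*(-4 + 2) = 1450080 - 112*(-2) = 1450080 - 28*(-8) = 1450080 + 224 = 1450304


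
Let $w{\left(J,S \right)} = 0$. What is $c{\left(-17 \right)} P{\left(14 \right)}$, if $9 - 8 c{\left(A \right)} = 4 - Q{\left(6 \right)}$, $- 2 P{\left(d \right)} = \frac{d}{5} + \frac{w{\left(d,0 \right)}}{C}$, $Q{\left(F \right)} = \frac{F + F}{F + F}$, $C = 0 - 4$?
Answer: $- \frac{21}{20} \approx -1.05$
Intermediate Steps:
$C = -4$
$Q{\left(F \right)} = 1$ ($Q{\left(F \right)} = \frac{2 F}{2 F} = 2 F \frac{1}{2 F} = 1$)
$P{\left(d \right)} = - \frac{d}{10}$ ($P{\left(d \right)} = - \frac{\frac{d}{5} + \frac{0}{-4}}{2} = - \frac{d \frac{1}{5} + 0 \left(- \frac{1}{4}\right)}{2} = - \frac{\frac{d}{5} + 0}{2} = - \frac{\frac{1}{5} d}{2} = - \frac{d}{10}$)
$c{\left(A \right)} = \frac{3}{4}$ ($c{\left(A \right)} = \frac{9}{8} - \frac{4 - 1}{8} = \frac{9}{8} - \frac{3}{8} = \frac{3}{4}$)
$c{\left(-17 \right)} P{\left(14 \right)} = \frac{3 \left(\left(- \frac{1}{10}\right) 14\right)}{4} = \frac{3}{4} \left(- \frac{7}{5}\right) = - \frac{21}{20}$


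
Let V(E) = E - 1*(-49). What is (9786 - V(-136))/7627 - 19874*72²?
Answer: -785785515759/7627 ≈ -1.0303e+8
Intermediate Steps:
V(E) = 49 + E (V(E) = E + 49 = 49 + E)
(9786 - V(-136))/7627 - 19874*72² = (9786 - (49 - 136))/7627 - 19874*72² = (9786 - 1*(-87))*(1/7627) - 19874/(1/5184) = (9786 + 87)*(1/7627) - 19874/1/5184 = 9873*(1/7627) - 19874*5184 = 9873/7627 - 103026816 = -785785515759/7627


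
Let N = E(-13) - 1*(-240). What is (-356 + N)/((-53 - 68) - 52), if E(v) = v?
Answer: 129/173 ≈ 0.74566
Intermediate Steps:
N = 227 (N = -13 - 1*(-240) = -13 + 240 = 227)
(-356 + N)/((-53 - 68) - 52) = (-356 + 227)/((-53 - 68) - 52) = -129/(-121 - 52) = -129/(-173) = -129*(-1/173) = 129/173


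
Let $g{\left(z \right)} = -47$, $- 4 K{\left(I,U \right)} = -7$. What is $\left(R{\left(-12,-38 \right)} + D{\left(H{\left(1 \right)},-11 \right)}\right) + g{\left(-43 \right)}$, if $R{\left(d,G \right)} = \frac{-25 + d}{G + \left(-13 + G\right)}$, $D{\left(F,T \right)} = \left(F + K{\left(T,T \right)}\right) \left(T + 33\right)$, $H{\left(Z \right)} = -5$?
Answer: $- \frac{21019}{178} \approx -118.08$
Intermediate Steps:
$K{\left(I,U \right)} = \frac{7}{4}$ ($K{\left(I,U \right)} = \left(- \frac{1}{4}\right) \left(-7\right) = \frac{7}{4}$)
$D{\left(F,T \right)} = \left(33 + T\right) \left(\frac{7}{4} + F\right)$ ($D{\left(F,T \right)} = \left(F + \frac{7}{4}\right) \left(T + 33\right) = \left(\frac{7}{4} + F\right) \left(33 + T\right) = \left(33 + T\right) \left(\frac{7}{4} + F\right)$)
$R{\left(d,G \right)} = \frac{-25 + d}{-13 + 2 G}$
$\left(R{\left(-12,-38 \right)} + D{\left(H{\left(1 \right)},-11 \right)}\right) + g{\left(-43 \right)} = \left(\frac{-25 - 12}{-13 + 2 \left(-38\right)} + \left(\frac{231}{4} + 33 \left(-5\right) + \frac{7}{4} \left(-11\right) - -55\right)\right) - 47 = \left(\frac{1}{-13 - 76} \left(-37\right) + \left(\frac{231}{4} - 165 - \frac{77}{4} + 55\right)\right) - 47 = \left(\frac{1}{-89} \left(-37\right) - \frac{143}{2}\right) - 47 = \left(\left(- \frac{1}{89}\right) \left(-37\right) - \frac{143}{2}\right) - 47 = \left(\frac{37}{89} - \frac{143}{2}\right) - 47 = - \frac{12653}{178} - 47 = - \frac{21019}{178}$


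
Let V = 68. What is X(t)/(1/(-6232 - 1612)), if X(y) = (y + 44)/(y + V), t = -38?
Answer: -7844/5 ≈ -1568.8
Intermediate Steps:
X(y) = (44 + y)/(68 + y) (X(y) = (y + 44)/(y + 68) = (44 + y)/(68 + y))
X(t)/(1/(-6232 - 1612)) = ((44 - 38)/(68 - 38))/(1/(-6232 - 1612)) = (6/30)/(1/(-7844)) = ((1/30)*6)/(-1/7844) = (⅕)*(-7844) = -7844/5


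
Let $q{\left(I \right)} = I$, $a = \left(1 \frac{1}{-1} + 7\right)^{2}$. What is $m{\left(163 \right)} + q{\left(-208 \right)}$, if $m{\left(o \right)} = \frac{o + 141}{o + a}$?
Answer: $- \frac{41088}{199} \approx -206.47$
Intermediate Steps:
$a = 36$ ($a = \left(1 \left(-1\right) + 7\right)^{2} = \left(-1 + 7\right)^{2} = 6^{2} = 36$)
$m{\left(o \right)} = \frac{141 + o}{36 + o}$ ($m{\left(o \right)} = \frac{o + 141}{o + 36} = \frac{141 + o}{36 + o}$)
$m{\left(163 \right)} + q{\left(-208 \right)} = \frac{141 + 163}{36 + 163} - 208 = \frac{1}{199} \cdot 304 - 208 = \frac{304}{199} - 208 = - \frac{41088}{199}$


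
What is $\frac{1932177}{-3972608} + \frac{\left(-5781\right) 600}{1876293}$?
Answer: $- \frac{1933857587629}{828197398016} \approx -2.335$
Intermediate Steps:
$\frac{1932177}{-3972608} + \frac{\left(-5781\right) 600}{1876293} = 1932177 \left(- \frac{1}{3972608}\right) - \frac{385400}{208477} = - \frac{1932177}{3972608} - \frac{385400}{208477} = - \frac{1933857587629}{828197398016}$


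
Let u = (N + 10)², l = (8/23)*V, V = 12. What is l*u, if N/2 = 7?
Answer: 55296/23 ≈ 2404.2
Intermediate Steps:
N = 14 (N = 2*7 = 14)
l = 96/23 (l = (8/23)*12 = 96/23 ≈ 4.1739)
u = 576 (u = (14 + 10)² = 24² = 576)
l*u = (96/23)*576 = 55296/23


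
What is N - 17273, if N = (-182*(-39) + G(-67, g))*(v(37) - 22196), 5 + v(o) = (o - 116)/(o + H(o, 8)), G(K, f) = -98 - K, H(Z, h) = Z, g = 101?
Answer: -313838569/2 ≈ -1.5692e+8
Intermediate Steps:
v(o) = -5 + (-116 + o)/(2*o) (v(o) = -5 + (o - 116)/(o + o) = -5 + (-116 + o)/((2*o)) = -5 + (-116 + o)*(1/(2*o)) = -5 + (-116 + o)/(2*o))
N = -313804023/2 (N = (-182*(-39) + (-98 - 1*(-67)))*((-9/2 - 58/37) - 22196) = (7098 + (-98 + 67))*((-9/2 - 58*1/37) - 22196) = (7098 - 31)*((-9/2 - 58/37) - 22196) = 7067*(-449/74 - 22196) = 7067*(-1642953/74) = -313804023/2 ≈ -1.5690e+8)
N - 17273 = -313804023/2 - 17273 = -313838569/2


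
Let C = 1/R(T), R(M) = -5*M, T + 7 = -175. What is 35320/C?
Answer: 32141200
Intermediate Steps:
T = -182 (T = -7 - 175 = -182)
C = 1/910 (C = 1/(-5*(-182)) = 1/910 ≈ 0.0010989)
35320/C = 35320/(1/910) = 35320*910 = 32141200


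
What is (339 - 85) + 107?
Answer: 361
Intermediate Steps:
(339 - 85) + 107 = 254 + 107 = 361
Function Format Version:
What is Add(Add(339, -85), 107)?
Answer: 361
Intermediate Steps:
Add(Add(339, -85), 107) = Add(254, 107) = 361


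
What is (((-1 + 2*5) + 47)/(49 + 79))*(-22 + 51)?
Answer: 203/16 ≈ 12.688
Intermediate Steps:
(((-1 + 2*5) + 47)/(49 + 79))*(-22 + 51) = (((-1 + 10) + 47)/128)*29 = ((9 + 47)*(1/128))*29 = (56*(1/128))*29 = (7/16)*29 = 203/16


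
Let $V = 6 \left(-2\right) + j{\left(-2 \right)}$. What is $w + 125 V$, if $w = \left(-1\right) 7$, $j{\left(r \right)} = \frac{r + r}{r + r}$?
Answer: $-1382$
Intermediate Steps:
$j{\left(r \right)} = 1$ ($j{\left(r \right)} = \frac{2 r}{2 r} = 2 r \frac{1}{2 r} = 1$)
$w = -7$
$V = -11$ ($V = 6 \left(-2\right) + 1 = -12 + 1 = -11$)
$w + 125 V = -7 + 125 \left(-11\right) = -7 - 1375 = -1382$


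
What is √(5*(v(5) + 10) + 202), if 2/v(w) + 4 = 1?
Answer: √2238/3 ≈ 15.769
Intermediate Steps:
v(w) = -⅔ (v(w) = 2/(-4 + 1) = 2/(-3) = 2*(-⅓) = -⅔)
√(5*(v(5) + 10) + 202) = √(5*(-⅔ + 10) + 202) = √(5*(28/3) + 202) = √(140/3 + 202) = √(746/3) = √2238/3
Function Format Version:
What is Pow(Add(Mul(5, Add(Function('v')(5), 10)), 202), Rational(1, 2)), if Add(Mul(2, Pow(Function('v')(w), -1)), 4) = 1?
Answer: Mul(Rational(1, 3), Pow(2238, Rational(1, 2))) ≈ 15.769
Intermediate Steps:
Function('v')(w) = Rational(-2, 3) (Function('v')(w) = Mul(2, Pow(Add(-4, 1), -1)) = Mul(2, Pow(-3, -1)) = Mul(2, Rational(-1, 3)) = Rational(-2, 3))
Pow(Add(Mul(5, Add(Function('v')(5), 10)), 202), Rational(1, 2)) = Pow(Add(Mul(5, Add(Rational(-2, 3), 10)), 202), Rational(1, 2)) = Pow(Add(Mul(5, Rational(28, 3)), 202), Rational(1, 2)) = Pow(Add(Rational(140, 3), 202), Rational(1, 2)) = Pow(Rational(746, 3), Rational(1, 2)) = Mul(Rational(1, 3), Pow(2238, Rational(1, 2)))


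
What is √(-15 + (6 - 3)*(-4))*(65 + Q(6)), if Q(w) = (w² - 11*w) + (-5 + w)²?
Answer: 108*I*√3 ≈ 187.06*I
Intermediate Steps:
Q(w) = w² + (-5 + w)² - 11*w
√(-15 + (6 - 3)*(-4))*(65 + Q(6)) = √(-15 + (6 - 3)*(-4))*(65 + (25 - 21*6 + 2*6²)) = √(-15 + 3*(-4))*(65 + (25 - 126 + 2*36)) = √(-15 - 12)*(65 + (25 - 126 + 72)) = √(-27)*(65 - 29) = (3*I*√3)*36 = 108*I*√3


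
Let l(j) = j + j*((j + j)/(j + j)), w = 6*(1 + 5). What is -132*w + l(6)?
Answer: -4740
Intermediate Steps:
w = 36 (w = 6*6 = 36)
l(j) = 2*j (l(j) = j + j*((2*j)/((2*j))) = j + j*((2*j)*(1/(2*j))) = j + j*1 = j + j = 2*j)
-132*w + l(6) = -132*36 + 2*6 = -4752 + 12 = -4740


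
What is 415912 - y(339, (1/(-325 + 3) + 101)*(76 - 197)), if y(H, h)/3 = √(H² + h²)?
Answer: 415912 - 3*√15496463140645/322 ≈ 3.7924e+5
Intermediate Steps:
y(H, h) = 3*√(H² + h²)
415912 - y(339, (1/(-325 + 3) + 101)*(76 - 197)) = 415912 - 3*√(339² + ((1/(-325 + 3) + 101)*(76 - 197))²) = 415912 - 3*√(114921 + ((1/(-322) + 101)*(-121))²) = 415912 - 3*√(114921 + ((-1/322 + 101)*(-121))²) = 415912 - 3*√(114921 + ((32521/322)*(-121))²) = 415912 - 3*√(114921 + (-3935041/322)²) = 415912 - 3*√(114921 + 15484547671681/103684) = 415912 - 3*√(15496463140645/103684) = 415912 - 3*√15496463140645/322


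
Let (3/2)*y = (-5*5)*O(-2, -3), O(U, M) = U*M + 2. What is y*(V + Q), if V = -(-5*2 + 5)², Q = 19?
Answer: 800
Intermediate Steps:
O(U, M) = 2 + M*U (O(U, M) = M*U + 2 = 2 + M*U)
y = -400/3 (y = 2*((-5*5)*(2 - 3*(-2)))/3 = 2*(-25*(2 + 6))/3 = 2*(-25*8)/3 = (⅔)*(-200) = -400/3 ≈ -133.33)
V = -25 (V = -(-10 + 5)² = -1*(-5)² = -1*25 = -25)
y*(V + Q) = -400*(-25 + 19)/3 = -400/3*(-6) = 800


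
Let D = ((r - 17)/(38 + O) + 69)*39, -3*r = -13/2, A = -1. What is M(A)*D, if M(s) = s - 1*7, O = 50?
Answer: -472459/22 ≈ -21475.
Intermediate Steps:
r = 13/6 (r = -(-13)/(3*2) = -1/3*(-13/2) = 13/6 ≈ 2.1667)
M(s) = -7 + s (M(s) = s - 7 = -7 + s)
D = 472459/176 (D = ((13/6 - 17)/(38 + 50) + 69)*39 = (-89/6/88 + 69)*39 = (-89/6*1/88 + 69)*39 = (-89/528 + 69)*39 = (36343/528)*39 = 472459/176 ≈ 2684.4)
M(A)*D = (-7 - 1)*(472459/176) = -8*472459/176 = -472459/22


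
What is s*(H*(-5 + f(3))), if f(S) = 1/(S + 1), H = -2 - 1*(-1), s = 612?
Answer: 2907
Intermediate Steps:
H = -1 (H = -2 + 1 = -1)
f(S) = 1/(1 + S)
s*(H*(-5 + f(3))) = 612*(-(-5 + 1/(1 + 3))) = 612*(-(-5 + 1/4)) = 612*(-(-5 + ¼)) = 612*(-1*(-19/4)) = 612*(19/4) = 2907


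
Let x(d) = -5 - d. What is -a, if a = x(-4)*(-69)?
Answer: -69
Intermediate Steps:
a = 69 (a = (-5 - 1*(-4))*(-69) = (-5 + 4)*(-69) = -1*(-69) = 69)
-a = -1*69 = -69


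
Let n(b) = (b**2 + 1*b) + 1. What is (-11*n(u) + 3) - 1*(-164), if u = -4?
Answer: 24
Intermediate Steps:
n(b) = 1 + b + b**2 (n(b) = (b**2 + b) + 1 = (b + b**2) + 1 = 1 + b + b**2)
(-11*n(u) + 3) - 1*(-164) = (-11*(1 - 4 + (-4)**2) + 3) - 1*(-164) = (-11*(1 - 4 + 16) + 3) + 164 = (-11*13 + 3) + 164 = (-143 + 3) + 164 = -140 + 164 = 24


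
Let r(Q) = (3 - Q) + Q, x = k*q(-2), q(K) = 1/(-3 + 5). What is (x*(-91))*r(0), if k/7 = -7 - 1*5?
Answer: 11466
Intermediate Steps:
q(K) = ½ (q(K) = 1/2 = ½)
k = -84 (k = 7*(-7 - 1*5) = 7*(-7 - 5) = 7*(-12) = -84)
x = -42 (x = -84*½ = -42)
r(Q) = 3
(x*(-91))*r(0) = -42*(-91)*3 = 3822*3 = 11466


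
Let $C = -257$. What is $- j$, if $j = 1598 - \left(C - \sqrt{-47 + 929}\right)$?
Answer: $-1855 - 21 \sqrt{2} \approx -1884.7$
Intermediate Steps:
$j = 1855 + 21 \sqrt{2}$ ($j = 1598 + \left(\sqrt{-47 + 929} - -257\right) = 1598 + \left(\sqrt{882} + 257\right) = 1598 + \left(21 \sqrt{2} + 257\right) = 1598 + \left(257 + 21 \sqrt{2}\right) = 1855 + 21 \sqrt{2} \approx 1884.7$)
$- j = - (1855 + 21 \sqrt{2}) = -1855 - 21 \sqrt{2}$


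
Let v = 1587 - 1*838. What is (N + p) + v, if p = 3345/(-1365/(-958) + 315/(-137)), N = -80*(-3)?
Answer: -21701019/7651 ≈ -2836.4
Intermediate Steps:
N = 240
v = 749 (v = 1587 - 838 = 749)
p = -29267858/7651 (p = 3345/(-1365*(-1/958) + 315*(-1/137)) = 3345/(1365/958 - 315/137) = 3345/(-114765/131246) = 3345*(-131246/114765) = -29267858/7651 ≈ -3825.4)
(N + p) + v = (240 - 29267858/7651) + 749 = -27431618/7651 + 749 = -21701019/7651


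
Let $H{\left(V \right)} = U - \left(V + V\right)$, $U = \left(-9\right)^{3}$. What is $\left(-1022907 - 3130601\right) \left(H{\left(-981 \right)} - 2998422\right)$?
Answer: $12448848489012$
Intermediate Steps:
$U = -729$
$H{\left(V \right)} = -729 - 2 V$ ($H{\left(V \right)} = -729 - \left(V + V\right) = -729 - 2 V$)
$\left(-1022907 - 3130601\right) \left(H{\left(-981 \right)} - 2998422\right) = \left(-1022907 - 3130601\right) \left(\left(-729 - -1962\right) - 2998422\right) = - 4153508 \left(\left(-729 + 1962\right) - 2998422\right) = - 4153508 \left(1233 - 2998422\right) = \left(-4153508\right) \left(-2997189\right) = 12448848489012$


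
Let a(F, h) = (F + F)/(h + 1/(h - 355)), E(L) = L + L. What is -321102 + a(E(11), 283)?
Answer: -6542450082/20375 ≈ -3.2110e+5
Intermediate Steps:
E(L) = 2*L
a(F, h) = 2*F/(h + 1/(-355 + h)) (a(F, h) = (2*F)/(h + 1/(-355 + h)) = 2*F/(h + 1/(-355 + h)))
-321102 + a(E(11), 283) = -321102 + 2*(2*11)*(-355 + 283)/(1 + 283**2 - 355*283) = -321102 + 2*22*(-72)/(1 + 80089 - 100465) = -321102 + 2*22*(-72)/(-20375) = -321102 + 2*22*(-1/20375)*(-72) = -321102 + 3168/20375 = -6542450082/20375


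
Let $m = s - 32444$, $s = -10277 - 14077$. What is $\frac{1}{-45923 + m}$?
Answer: $- \frac{1}{102721} \approx -9.7351 \cdot 10^{-6}$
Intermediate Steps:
$s = -24354$
$m = -56798$ ($m = -24354 - 32444 = -56798$)
$\frac{1}{-45923 + m} = \frac{1}{-45923 - 56798} = \frac{1}{-102721} = - \frac{1}{102721}$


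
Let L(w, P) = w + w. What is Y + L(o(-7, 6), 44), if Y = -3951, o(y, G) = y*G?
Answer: -4035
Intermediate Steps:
o(y, G) = G*y
L(w, P) = 2*w
Y + L(o(-7, 6), 44) = -3951 + 2*(6*(-7)) = -3951 + 2*(-42) = -3951 - 84 = -4035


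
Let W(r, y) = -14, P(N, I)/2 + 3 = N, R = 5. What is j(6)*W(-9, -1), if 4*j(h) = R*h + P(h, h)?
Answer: -126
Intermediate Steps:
P(N, I) = -6 + 2*N
j(h) = -3/2 + 7*h/4 (j(h) = (5*h + (-6 + 2*h))/4 = (-6 + 7*h)/4 = -3/2 + 7*h/4)
j(6)*W(-9, -1) = (-3/2 + (7/4)*6)*(-14) = (-3/2 + 21/2)*(-14) = 9*(-14) = -126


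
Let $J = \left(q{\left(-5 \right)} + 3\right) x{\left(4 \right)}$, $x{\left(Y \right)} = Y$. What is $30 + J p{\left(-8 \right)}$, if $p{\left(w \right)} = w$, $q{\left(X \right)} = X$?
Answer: $94$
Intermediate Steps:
$J = -8$ ($J = \left(-5 + 3\right) 4 = \left(-2\right) 4 = -8$)
$30 + J p{\left(-8 \right)} = 30 - -64 = 30 + 64 = 94$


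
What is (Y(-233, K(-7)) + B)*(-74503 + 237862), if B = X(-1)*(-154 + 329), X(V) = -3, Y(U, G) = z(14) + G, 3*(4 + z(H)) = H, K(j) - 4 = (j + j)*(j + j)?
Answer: -52982769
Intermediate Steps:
K(j) = 4 + 4*j² (K(j) = 4 + (j + j)*(j + j) = 4 + (2*j)*(2*j) = 4 + 4*j²)
z(H) = -4 + H/3
Y(U, G) = ⅔ + G (Y(U, G) = (-4 + (⅓)*14) + G = (-4 + 14/3) + G = ⅔ + G)
B = -525 (B = -3*(-154 + 329) = -3*175 = -525)
(Y(-233, K(-7)) + B)*(-74503 + 237862) = ((⅔ + (4 + 4*(-7)²)) - 525)*(-74503 + 237862) = ((⅔ + (4 + 4*49)) - 525)*163359 = ((⅔ + (4 + 196)) - 525)*163359 = ((⅔ + 200) - 525)*163359 = (602/3 - 525)*163359 = -973/3*163359 = -52982769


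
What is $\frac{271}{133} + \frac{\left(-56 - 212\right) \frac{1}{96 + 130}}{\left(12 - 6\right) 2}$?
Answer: $\frac{174827}{90174} \approx 1.9388$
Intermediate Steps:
$\frac{271}{133} + \frac{\left(-56 - 212\right) \frac{1}{96 + 130}}{\left(12 - 6\right) 2} = 271 \cdot \frac{1}{133} + \frac{\left(-268\right) \frac{1}{226}}{6 \cdot 2} = \frac{271}{133} + \frac{\left(-268\right) \frac{1}{226}}{12} = \frac{271}{133} - \frac{67}{678} = \frac{174827}{90174}$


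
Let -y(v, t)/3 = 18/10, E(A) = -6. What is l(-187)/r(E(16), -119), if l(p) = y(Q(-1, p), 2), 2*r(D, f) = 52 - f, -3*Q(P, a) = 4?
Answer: -6/95 ≈ -0.063158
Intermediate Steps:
Q(P, a) = -4/3 (Q(P, a) = -⅓*4 = -4/3)
y(v, t) = -27/5 (y(v, t) = -54/10 = -3*9/5 = -27/5)
r(D, f) = 26 - f/2 (r(D, f) = (52 - f)/2 = 26 - f/2)
l(p) = -27/5
l(-187)/r(E(16), -119) = -27/(5*(26 - ½*(-119))) = -27/(5*(26 + 119/2)) = -27/(5*171/2) = -27/5*2/171 = -6/95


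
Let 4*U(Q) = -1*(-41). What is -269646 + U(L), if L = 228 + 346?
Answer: -1078543/4 ≈ -2.6964e+5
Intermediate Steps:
L = 574
U(Q) = 41/4 (U(Q) = (-1*(-41))/4 = (¼)*41 = 41/4)
-269646 + U(L) = -269646 + 41/4 = -1078543/4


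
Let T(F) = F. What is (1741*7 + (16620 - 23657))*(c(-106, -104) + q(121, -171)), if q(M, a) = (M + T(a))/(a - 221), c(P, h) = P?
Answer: -53433825/98 ≈ -5.4524e+5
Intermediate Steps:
q(M, a) = (M + a)/(-221 + a) (q(M, a) = (M + a)/(a - 221) = (M + a)/(-221 + a))
(1741*7 + (16620 - 23657))*(c(-106, -104) + q(121, -171)) = (1741*7 + (16620 - 23657))*(-106 + (121 - 171)/(-221 - 171)) = (12187 - 7037)*(-106 - 50/(-392)) = 5150*(-106 - 1/392*(-50)) = 5150*(-106 + 25/196) = 5150*(-20751/196) = -53433825/98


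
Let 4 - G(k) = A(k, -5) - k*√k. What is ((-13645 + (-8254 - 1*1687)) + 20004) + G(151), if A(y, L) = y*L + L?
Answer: -2818 + 151*√151 ≈ -962.48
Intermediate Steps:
A(y, L) = L + L*y (A(y, L) = L*y + L = L + L*y)
G(k) = 9 + k^(3/2) + 5*k (G(k) = 4 - (-5*(1 + k) - k*√k) = 4 - ((-5 - 5*k) - k^(3/2)) = 4 - (-5 - k^(3/2) - 5*k) = 4 + (5 + k^(3/2) + 5*k) = 9 + k^(3/2) + 5*k)
((-13645 + (-8254 - 1*1687)) + 20004) + G(151) = ((-13645 + (-8254 - 1*1687)) + 20004) + (9 + 151^(3/2) + 5*151) = ((-13645 + (-8254 - 1687)) + 20004) + (9 + 151*√151 + 755) = ((-13645 - 9941) + 20004) + (764 + 151*√151) = (-23586 + 20004) + (764 + 151*√151) = -3582 + (764 + 151*√151) = -2818 + 151*√151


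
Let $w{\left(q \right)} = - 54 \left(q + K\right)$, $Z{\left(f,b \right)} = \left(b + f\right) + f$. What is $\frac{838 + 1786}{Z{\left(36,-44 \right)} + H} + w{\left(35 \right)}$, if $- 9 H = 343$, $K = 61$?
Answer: $- \frac{495360}{91} \approx -5443.5$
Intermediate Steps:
$Z{\left(f,b \right)} = b + 2 f$
$H = - \frac{343}{9}$ ($H = \left(- \frac{1}{9}\right) 343 = - \frac{343}{9} \approx -38.111$)
$w{\left(q \right)} = -3294 - 54 q$ ($w{\left(q \right)} = - 54 \left(q + 61\right) = - 54 \left(61 + q\right) = -3294 - 54 q$)
$\frac{838 + 1786}{Z{\left(36,-44 \right)} + H} + w{\left(35 \right)} = \frac{838 + 1786}{\left(-44 + 2 \cdot 36\right) - \frac{343}{9}} - 5184 = \frac{2624}{\left(-44 + 72\right) - \frac{343}{9}} - 5184 = \frac{2624}{28 - \frac{343}{9}} - 5184 = \frac{2624}{- \frac{91}{9}} - 5184 = 2624 \left(- \frac{9}{91}\right) - 5184 = - \frac{23616}{91} - 5184 = - \frac{495360}{91}$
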